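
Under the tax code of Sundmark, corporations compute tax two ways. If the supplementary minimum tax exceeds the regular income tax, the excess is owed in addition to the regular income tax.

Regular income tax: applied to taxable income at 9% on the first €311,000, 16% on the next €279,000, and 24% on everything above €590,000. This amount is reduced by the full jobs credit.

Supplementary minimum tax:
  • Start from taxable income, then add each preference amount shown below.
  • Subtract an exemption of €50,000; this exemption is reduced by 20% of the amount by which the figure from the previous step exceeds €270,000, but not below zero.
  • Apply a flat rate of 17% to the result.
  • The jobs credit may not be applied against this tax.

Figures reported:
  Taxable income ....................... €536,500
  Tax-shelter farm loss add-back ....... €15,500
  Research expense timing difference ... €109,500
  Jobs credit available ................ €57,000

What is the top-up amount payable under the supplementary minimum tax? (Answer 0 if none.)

Supplementary minimum tax:
  Adjusted income: €536,500 + €15,500 + €109,500 = €661,500
  Exemption: 20% × (€661,500 − €270,000) = €78,300 ≥ €50,000, so the exemption is fully phased out
  Base: €661,500 − €0 = €661,500
  €661,500 × 17% = €112,455

Regular income tax:
  €311,000 × 9% = €27,990
  €225,500 × 16% = €36,080
  → €64,070
  Less jobs credit €57,000 → €7,070

Excess of supplementary minimum tax over regular income tax: €112,455 − €7,070 = €105,385.

€105,385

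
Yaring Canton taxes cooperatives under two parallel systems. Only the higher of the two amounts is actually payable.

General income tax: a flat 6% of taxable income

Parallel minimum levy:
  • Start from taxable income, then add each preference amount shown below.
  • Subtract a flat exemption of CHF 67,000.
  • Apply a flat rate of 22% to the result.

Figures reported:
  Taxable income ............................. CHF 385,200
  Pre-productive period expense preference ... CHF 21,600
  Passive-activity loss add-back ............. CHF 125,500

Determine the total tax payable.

Parallel minimum levy:
  Adjusted income: CHF 385,200 + CHF 21,600 + CHF 125,500 = CHF 532,300
  Less exemption CHF 67,000 → base CHF 465,300
  CHF 465,300 × 22% = CHF 102,366

General income tax:
  CHF 385,200 × 6% = CHF 23,112

CHF 102,366 > CHF 23,112, so the parallel minimum levy is the binding amount.

CHF 102,366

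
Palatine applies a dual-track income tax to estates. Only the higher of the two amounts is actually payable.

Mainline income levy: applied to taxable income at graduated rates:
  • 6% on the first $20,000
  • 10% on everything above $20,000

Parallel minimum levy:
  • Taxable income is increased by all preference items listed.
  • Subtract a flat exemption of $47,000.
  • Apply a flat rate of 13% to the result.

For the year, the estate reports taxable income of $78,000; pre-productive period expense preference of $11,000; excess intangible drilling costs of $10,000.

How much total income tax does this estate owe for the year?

$7,000

Parallel minimum levy:
  Adjusted income: $78,000 + $11,000 + $10,000 = $99,000
  Less exemption $47,000 → base $52,000
  $52,000 × 13% = $6,760

Mainline income levy:
  $20,000 × 6% = $1,200
  $58,000 × 10% = $5,800
  → $7,000

$7,000 > $6,760, so the mainline income levy governs.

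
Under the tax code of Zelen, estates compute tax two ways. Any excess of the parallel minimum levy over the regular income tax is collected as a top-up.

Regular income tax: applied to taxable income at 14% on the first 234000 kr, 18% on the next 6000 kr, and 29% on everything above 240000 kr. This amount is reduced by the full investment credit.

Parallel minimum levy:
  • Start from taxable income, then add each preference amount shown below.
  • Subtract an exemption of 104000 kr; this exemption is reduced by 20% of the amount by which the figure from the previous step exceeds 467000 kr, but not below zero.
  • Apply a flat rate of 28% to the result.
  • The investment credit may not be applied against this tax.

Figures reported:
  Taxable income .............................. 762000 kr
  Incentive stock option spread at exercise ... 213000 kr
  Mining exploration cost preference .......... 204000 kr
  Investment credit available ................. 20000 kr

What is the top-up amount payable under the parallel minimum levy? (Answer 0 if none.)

Parallel minimum levy:
  Adjusted income: 762000 kr + 213000 kr + 204000 kr = 1179000 kr
  Exemption: 20% × (1179000 kr − 467000 kr) = 142400 kr ≥ 104000 kr, so the exemption is fully phased out
  Base: 1179000 kr − 0 kr = 1179000 kr
  1179000 kr × 28% = 330120 kr

Regular income tax:
  234000 kr × 14% = 32760 kr
  6000 kr × 18% = 1080 kr
  522000 kr × 29% = 151380 kr
  → 185220 kr
  Less investment credit 20000 kr → 165220 kr

Excess of parallel minimum levy over regular income tax: 330120 kr − 165220 kr = 164900 kr.

164900 kr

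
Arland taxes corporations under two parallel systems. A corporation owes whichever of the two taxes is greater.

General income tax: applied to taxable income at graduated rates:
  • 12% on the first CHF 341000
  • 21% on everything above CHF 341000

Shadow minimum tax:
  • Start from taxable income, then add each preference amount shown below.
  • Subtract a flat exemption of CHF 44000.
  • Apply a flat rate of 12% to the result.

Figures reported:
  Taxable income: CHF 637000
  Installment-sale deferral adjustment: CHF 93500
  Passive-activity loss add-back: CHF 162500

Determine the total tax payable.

Shadow minimum tax:
  Adjusted income: CHF 637000 + CHF 93500 + CHF 162500 = CHF 893000
  Less exemption CHF 44000 → base CHF 849000
  CHF 849000 × 12% = CHF 101880

General income tax:
  CHF 341000 × 12% = CHF 40920
  CHF 296000 × 21% = CHF 62160
  → CHF 103080

CHF 103080 > CHF 101880, so the general income tax governs.

CHF 103080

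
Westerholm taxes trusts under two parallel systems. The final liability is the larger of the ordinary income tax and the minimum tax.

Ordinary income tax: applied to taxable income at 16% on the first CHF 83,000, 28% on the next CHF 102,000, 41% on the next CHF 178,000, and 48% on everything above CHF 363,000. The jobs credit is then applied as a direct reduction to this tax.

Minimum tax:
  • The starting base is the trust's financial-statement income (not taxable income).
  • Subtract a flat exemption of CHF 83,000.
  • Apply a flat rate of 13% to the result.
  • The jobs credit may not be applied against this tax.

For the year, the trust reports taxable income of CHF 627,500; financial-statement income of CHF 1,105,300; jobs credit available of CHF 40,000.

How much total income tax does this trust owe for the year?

CHF 201,780

Minimum tax:
  Base (financial-statement income): CHF 1,105,300
  Less exemption CHF 83,000 → base CHF 1,022,300
  CHF 1,022,300 × 13% = CHF 132,899

Ordinary income tax:
  CHF 83,000 × 16% = CHF 13,280
  CHF 102,000 × 28% = CHF 28,560
  CHF 178,000 × 41% = CHF 72,980
  CHF 264,500 × 48% = CHF 126,960
  → CHF 241,780
  Less jobs credit CHF 40,000 → CHF 201,780

CHF 201,780 > CHF 132,899, so the ordinary income tax governs.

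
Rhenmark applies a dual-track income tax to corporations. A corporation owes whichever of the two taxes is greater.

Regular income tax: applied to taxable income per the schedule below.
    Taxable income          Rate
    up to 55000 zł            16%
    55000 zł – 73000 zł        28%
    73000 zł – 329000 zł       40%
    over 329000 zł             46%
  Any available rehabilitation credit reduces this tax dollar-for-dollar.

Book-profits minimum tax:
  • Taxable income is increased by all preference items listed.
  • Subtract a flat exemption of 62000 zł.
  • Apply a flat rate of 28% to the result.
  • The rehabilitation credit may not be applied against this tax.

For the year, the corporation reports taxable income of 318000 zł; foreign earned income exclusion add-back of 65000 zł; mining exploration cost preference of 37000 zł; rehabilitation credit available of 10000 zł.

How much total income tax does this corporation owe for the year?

Book-profits minimum tax:
  Adjusted income: 318000 zł + 65000 zł + 37000 zł = 420000 zł
  Less exemption 62000 zł → base 358000 zł
  358000 zł × 28% = 100240 zł

Regular income tax:
  55000 zł × 16% = 8800 zł
  18000 zł × 28% = 5040 zł
  245000 zł × 40% = 98000 zł
  → 111840 zł
  Less rehabilitation credit 10000 zł → 101840 zł

101840 zł > 100240 zł, so the regular income tax governs.

101840 zł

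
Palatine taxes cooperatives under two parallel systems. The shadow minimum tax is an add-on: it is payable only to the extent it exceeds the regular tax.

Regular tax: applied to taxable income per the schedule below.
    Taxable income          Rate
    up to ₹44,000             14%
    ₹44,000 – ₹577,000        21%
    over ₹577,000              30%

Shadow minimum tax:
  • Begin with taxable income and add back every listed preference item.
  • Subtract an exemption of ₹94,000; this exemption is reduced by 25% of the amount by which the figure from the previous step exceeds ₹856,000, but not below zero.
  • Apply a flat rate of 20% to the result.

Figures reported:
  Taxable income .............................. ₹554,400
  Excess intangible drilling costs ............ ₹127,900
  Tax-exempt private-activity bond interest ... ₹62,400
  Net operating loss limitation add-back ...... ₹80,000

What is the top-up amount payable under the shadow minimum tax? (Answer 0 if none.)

₹32,796

Regular tax:
  ₹44,000 × 14% = ₹6,160
  ₹510,400 × 21% = ₹107,184
  → ₹113,344

Shadow minimum tax:
  Adjusted income: ₹554,400 + ₹127,900 + ₹62,400 + ₹80,000 = ₹824,700
  Exemption: ₹824,700 ≤ ₹856,000, so full ₹94,000 applies
  Base: ₹824,700 − ₹94,000 = ₹730,700
  ₹730,700 × 20% = ₹146,140

Excess of shadow minimum tax over regular tax: ₹146,140 − ₹113,344 = ₹32,796.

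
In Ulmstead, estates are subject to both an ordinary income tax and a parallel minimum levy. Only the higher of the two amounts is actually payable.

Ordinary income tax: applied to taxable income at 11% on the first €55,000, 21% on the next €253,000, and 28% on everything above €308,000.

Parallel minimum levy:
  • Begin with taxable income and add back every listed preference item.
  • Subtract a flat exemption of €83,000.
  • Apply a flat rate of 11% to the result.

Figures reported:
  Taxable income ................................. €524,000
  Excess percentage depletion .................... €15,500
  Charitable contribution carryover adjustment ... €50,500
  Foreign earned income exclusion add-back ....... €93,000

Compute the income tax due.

Ordinary income tax:
  €55,000 × 11% = €6,050
  €253,000 × 21% = €53,130
  €216,000 × 28% = €60,480
  → €119,660

Parallel minimum levy:
  Adjusted income: €524,000 + €15,500 + €50,500 + €93,000 = €683,000
  Less exemption €83,000 → base €600,000
  €600,000 × 11% = €66,000

€119,660 > €66,000, so the ordinary income tax governs.

€119,660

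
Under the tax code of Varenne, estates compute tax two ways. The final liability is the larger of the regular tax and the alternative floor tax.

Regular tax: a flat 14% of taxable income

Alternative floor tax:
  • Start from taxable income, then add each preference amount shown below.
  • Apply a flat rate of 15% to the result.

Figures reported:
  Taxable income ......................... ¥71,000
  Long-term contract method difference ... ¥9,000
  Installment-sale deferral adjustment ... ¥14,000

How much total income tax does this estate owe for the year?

Regular tax:
  ¥71,000 × 14% = ¥9,940

Alternative floor tax:
  Adjusted income: ¥71,000 + ¥9,000 + ¥14,000 = ¥94,000
  ¥94,000 × 15% = ¥14,100

¥14,100 > ¥9,940, so the alternative floor tax is the binding amount.

¥14,100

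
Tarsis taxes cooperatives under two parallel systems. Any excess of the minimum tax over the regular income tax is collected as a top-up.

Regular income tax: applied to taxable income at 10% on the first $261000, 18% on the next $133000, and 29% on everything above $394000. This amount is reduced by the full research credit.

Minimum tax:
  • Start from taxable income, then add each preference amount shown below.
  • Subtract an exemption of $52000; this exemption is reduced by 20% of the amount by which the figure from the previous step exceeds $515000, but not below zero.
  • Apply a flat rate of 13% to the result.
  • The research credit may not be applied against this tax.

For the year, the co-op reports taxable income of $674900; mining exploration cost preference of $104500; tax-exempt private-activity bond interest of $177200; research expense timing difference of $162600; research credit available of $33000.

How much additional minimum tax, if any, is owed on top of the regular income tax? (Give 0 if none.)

Minimum tax:
  Adjusted income: $674900 + $104500 + $177200 + $162600 = $1119200
  Exemption: 20% × ($1119200 − $515000) = $120840 ≥ $52000, so the exemption is fully phased out
  Base: $1119200 − $0 = $1119200
  $1119200 × 13% = $145496

Regular income tax:
  $261000 × 10% = $26100
  $133000 × 18% = $23940
  $280900 × 29% = $81461
  → $131501
  Less research credit $33000 → $98501

Excess of minimum tax over regular income tax: $145496 − $98501 = $46995.

$46995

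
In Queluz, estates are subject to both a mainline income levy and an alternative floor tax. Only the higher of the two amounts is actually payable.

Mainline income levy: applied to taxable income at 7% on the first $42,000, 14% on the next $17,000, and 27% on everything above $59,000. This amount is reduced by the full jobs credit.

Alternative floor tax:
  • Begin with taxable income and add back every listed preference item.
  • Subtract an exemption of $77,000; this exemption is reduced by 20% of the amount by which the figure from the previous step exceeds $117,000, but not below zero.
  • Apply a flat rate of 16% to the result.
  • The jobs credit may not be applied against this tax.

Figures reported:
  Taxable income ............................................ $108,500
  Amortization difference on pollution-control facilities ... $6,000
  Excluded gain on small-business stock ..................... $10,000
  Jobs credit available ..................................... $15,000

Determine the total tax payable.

Alternative floor tax:
  Adjusted income: $108,500 + $6,000 + $10,000 = $124,500
  Exemption: $77,000 − 20% × ($124,500 − $117,000) = $77,000 − $1,500 = $75,500
  Base: $124,500 − $75,500 = $49,000
  $49,000 × 16% = $7,840

Mainline income levy:
  $42,000 × 7% = $2,940
  $17,000 × 14% = $2,380
  $49,500 × 27% = $13,365
  → $18,685
  Less jobs credit $15,000 → $3,685

$7,840 > $3,685, so the alternative floor tax is the binding amount.

$7,840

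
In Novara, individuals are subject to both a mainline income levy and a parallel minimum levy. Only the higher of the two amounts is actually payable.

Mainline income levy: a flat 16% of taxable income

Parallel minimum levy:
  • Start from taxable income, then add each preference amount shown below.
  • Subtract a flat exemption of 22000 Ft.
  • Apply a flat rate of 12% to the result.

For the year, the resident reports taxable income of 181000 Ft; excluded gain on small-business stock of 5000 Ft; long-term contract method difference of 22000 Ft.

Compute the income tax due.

28960 Ft

Parallel minimum levy:
  Adjusted income: 181000 Ft + 5000 Ft + 22000 Ft = 208000 Ft
  Less exemption 22000 Ft → base 186000 Ft
  186000 Ft × 12% = 22320 Ft

Mainline income levy:
  181000 Ft × 16% = 28960 Ft

28960 Ft > 22320 Ft, so the mainline income levy governs.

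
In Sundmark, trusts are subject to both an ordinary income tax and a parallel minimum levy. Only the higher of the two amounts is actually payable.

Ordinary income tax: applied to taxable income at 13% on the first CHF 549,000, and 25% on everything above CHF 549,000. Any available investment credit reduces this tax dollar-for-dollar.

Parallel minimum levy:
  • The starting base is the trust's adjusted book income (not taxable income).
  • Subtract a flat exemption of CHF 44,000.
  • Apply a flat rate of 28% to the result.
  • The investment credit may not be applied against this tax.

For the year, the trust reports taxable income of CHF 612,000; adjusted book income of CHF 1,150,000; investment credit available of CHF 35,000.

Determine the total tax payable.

Parallel minimum levy:
  Base (adjusted book income): CHF 1,150,000
  Less exemption CHF 44,000 → base CHF 1,106,000
  CHF 1,106,000 × 28% = CHF 309,680

Ordinary income tax:
  CHF 549,000 × 13% = CHF 71,370
  CHF 63,000 × 25% = CHF 15,750
  → CHF 87,120
  Less investment credit CHF 35,000 → CHF 52,120

CHF 309,680 > CHF 52,120, so the parallel minimum levy is the binding amount.

CHF 309,680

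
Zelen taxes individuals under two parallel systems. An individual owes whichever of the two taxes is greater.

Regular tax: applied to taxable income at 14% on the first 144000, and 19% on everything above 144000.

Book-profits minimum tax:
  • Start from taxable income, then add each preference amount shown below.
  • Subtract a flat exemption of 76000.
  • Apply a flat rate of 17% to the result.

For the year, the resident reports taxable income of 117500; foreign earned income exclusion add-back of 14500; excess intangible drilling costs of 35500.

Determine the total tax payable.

16450

Regular tax:
  117500 × 14% = 16450

Book-profits minimum tax:
  Adjusted income: 117500 + 14500 + 35500 = 167500
  Less exemption 76000 → base 91500
  91500 × 17% = 15555

16450 > 15555, so the regular tax governs.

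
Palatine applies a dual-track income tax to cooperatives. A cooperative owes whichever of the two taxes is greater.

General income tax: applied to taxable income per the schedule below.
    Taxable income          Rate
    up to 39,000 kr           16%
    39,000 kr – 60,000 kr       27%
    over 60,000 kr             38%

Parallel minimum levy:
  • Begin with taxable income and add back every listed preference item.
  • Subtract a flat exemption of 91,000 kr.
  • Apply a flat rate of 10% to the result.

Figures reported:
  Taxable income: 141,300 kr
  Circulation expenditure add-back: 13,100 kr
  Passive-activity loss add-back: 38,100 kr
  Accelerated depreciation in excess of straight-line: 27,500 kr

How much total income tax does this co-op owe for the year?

42,804 kr

Parallel minimum levy:
  Adjusted income: 141,300 kr + 13,100 kr + 38,100 kr + 27,500 kr = 220,000 kr
  Less exemption 91,000 kr → base 129,000 kr
  129,000 kr × 10% = 12,900 kr

General income tax:
  39,000 kr × 16% = 6,240 kr
  21,000 kr × 27% = 5,670 kr
  81,300 kr × 38% = 30,894 kr
  → 42,804 kr

42,804 kr > 12,900 kr, so the general income tax governs.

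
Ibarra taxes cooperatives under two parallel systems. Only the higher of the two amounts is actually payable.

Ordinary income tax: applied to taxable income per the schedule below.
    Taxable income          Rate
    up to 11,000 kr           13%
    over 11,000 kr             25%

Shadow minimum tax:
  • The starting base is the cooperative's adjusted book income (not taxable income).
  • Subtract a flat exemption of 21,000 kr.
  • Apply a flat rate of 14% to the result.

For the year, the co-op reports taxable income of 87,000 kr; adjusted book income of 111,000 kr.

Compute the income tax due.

20,430 kr

Ordinary income tax:
  11,000 kr × 13% = 1,430 kr
  76,000 kr × 25% = 19,000 kr
  → 20,430 kr

Shadow minimum tax:
  Base (adjusted book income): 111,000 kr
  Less exemption 21,000 kr → base 90,000 kr
  90,000 kr × 14% = 12,600 kr

20,430 kr > 12,600 kr, so the ordinary income tax governs.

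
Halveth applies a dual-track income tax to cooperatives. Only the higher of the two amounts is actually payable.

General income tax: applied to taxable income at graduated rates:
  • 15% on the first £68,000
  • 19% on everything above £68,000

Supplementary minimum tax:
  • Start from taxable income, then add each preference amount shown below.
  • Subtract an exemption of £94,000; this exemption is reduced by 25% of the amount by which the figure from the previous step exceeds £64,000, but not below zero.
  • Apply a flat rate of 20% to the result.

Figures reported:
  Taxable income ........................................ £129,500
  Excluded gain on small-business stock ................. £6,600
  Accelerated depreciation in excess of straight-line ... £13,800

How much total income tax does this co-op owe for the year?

£21,885

General income tax:
  £68,000 × 15% = £10,200
  £61,500 × 19% = £11,685
  → £21,885

Supplementary minimum tax:
  Adjusted income: £129,500 + £6,600 + £13,800 = £149,900
  Exemption: £94,000 − 25% × (£149,900 − £64,000) = £94,000 − £21,475 = £72,525
  Base: £149,900 − £72,525 = £77,375
  £77,375 × 20% = £15,475

£21,885 > £15,475, so the general income tax governs.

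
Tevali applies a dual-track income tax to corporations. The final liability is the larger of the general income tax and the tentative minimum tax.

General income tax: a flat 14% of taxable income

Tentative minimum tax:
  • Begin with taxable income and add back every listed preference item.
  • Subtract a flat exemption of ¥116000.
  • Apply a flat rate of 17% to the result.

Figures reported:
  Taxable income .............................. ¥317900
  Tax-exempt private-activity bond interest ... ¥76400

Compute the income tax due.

¥47311

General income tax:
  ¥317900 × 14% = ¥44506

Tentative minimum tax:
  Adjusted income: ¥317900 + ¥76400 = ¥394300
  Less exemption ¥116000 → base ¥278300
  ¥278300 × 17% = ¥47311

¥47311 > ¥44506, so the tentative minimum tax is the binding amount.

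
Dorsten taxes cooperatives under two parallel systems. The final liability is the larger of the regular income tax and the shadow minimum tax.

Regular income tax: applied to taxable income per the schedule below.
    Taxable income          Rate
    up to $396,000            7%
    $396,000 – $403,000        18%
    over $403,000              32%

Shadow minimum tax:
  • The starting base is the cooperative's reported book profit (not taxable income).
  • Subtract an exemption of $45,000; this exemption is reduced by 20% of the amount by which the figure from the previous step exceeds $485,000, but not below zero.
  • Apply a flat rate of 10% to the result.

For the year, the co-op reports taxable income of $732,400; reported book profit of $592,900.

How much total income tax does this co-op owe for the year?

Shadow minimum tax:
  Base (reported book profit): $592,900
  Exemption: $45,000 − 20% × ($592,900 − $485,000) = $45,000 − $21,580 = $23,420
  Base: $592,900 − $23,420 = $569,480
  $569,480 × 10% = $56,948

Regular income tax:
  $396,000 × 7% = $27,720
  $7,000 × 18% = $1,260
  $329,400 × 32% = $105,408
  → $134,388

$134,388 > $56,948, so the regular income tax governs.

$134,388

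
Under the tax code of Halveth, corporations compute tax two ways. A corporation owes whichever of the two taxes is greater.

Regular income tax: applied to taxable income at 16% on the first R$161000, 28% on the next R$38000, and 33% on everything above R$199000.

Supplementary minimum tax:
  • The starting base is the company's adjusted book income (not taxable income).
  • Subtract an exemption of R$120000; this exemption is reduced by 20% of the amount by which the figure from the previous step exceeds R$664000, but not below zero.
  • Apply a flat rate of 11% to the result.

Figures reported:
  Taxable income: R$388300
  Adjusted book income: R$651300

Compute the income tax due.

R$98869

Supplementary minimum tax:
  Base (adjusted book income): R$651300
  Exemption: R$651300 ≤ R$664000, so full R$120000 applies
  Base: R$651300 − R$120000 = R$531300
  R$531300 × 11% = R$58443

Regular income tax:
  R$161000 × 16% = R$25760
  R$38000 × 28% = R$10640
  R$189300 × 33% = R$62469
  → R$98869

R$98869 > R$58443, so the regular income tax governs.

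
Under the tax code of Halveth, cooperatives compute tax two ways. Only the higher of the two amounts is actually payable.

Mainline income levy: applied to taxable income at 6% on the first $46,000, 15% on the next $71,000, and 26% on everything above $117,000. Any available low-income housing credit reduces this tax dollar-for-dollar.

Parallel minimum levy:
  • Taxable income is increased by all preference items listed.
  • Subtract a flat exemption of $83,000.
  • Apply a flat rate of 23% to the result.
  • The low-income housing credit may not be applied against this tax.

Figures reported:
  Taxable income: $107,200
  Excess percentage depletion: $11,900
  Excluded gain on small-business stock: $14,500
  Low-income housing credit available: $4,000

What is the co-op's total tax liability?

Parallel minimum levy:
  Adjusted income: $107,200 + $11,900 + $14,500 = $133,600
  Less exemption $83,000 → base $50,600
  $50,600 × 23% = $11,638

Mainline income levy:
  $46,000 × 6% = $2,760
  $61,200 × 15% = $9,180
  → $11,940
  Less low-income housing credit $4,000 → $7,940

$11,638 > $7,940, so the parallel minimum levy is the binding amount.

$11,638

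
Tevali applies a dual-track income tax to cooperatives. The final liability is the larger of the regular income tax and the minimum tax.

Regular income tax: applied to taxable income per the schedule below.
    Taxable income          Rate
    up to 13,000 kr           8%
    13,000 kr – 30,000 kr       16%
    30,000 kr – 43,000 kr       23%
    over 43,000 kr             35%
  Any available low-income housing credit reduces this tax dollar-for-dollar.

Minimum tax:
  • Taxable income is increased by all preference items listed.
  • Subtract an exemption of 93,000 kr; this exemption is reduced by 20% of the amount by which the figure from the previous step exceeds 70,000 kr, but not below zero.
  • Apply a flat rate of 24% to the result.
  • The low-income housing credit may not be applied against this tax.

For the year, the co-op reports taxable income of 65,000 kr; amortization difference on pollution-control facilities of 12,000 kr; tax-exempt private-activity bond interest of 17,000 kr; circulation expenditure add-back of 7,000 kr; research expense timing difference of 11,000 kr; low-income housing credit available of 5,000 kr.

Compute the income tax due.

9,450 kr

Regular income tax:
  13,000 kr × 8% = 1,040 kr
  17,000 kr × 16% = 2,720 kr
  13,000 kr × 23% = 2,990 kr
  22,000 kr × 35% = 7,700 kr
  → 14,450 kr
  Less low-income housing credit 5,000 kr → 9,450 kr

Minimum tax:
  Adjusted income: 65,000 kr + 12,000 kr + 17,000 kr + 7,000 kr + 11,000 kr = 112,000 kr
  Exemption: 93,000 kr − 20% × (112,000 kr − 70,000 kr) = 93,000 kr − 8,400 kr = 84,600 kr
  Base: 112,000 kr − 84,600 kr = 27,400 kr
  27,400 kr × 24% = 6,576 kr

9,450 kr > 6,576 kr, so the regular income tax governs.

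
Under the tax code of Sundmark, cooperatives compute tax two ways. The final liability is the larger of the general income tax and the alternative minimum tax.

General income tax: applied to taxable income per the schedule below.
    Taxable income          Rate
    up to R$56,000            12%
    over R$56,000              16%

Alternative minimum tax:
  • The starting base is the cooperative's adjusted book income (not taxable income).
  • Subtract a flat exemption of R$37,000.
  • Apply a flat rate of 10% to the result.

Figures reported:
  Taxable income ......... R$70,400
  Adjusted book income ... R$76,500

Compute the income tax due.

R$9,024

Alternative minimum tax:
  Base (adjusted book income): R$76,500
  Less exemption R$37,000 → base R$39,500
  R$39,500 × 10% = R$3,950

General income tax:
  R$56,000 × 12% = R$6,720
  R$14,400 × 16% = R$2,304
  → R$9,024

R$9,024 > R$3,950, so the general income tax governs.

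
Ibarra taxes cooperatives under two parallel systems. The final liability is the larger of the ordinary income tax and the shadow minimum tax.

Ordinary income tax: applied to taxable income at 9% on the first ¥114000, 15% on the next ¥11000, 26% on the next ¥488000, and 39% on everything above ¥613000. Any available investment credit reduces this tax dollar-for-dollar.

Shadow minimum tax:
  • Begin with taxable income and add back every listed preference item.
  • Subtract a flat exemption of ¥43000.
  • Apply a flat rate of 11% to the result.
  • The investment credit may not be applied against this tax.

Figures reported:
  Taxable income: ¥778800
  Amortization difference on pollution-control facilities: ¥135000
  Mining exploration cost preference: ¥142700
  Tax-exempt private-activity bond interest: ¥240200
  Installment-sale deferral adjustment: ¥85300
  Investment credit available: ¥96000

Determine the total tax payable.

Ordinary income tax:
  ¥114000 × 9% = ¥10260
  ¥11000 × 15% = ¥1650
  ¥488000 × 26% = ¥126880
  ¥165800 × 39% = ¥64662
  → ¥203452
  Less investment credit ¥96000 → ¥107452

Shadow minimum tax:
  Adjusted income: ¥778800 + ¥135000 + ¥142700 + ¥240200 + ¥85300 = ¥1382000
  Less exemption ¥43000 → base ¥1339000
  ¥1339000 × 11% = ¥147290

¥147290 > ¥107452, so the shadow minimum tax is the binding amount.

¥147290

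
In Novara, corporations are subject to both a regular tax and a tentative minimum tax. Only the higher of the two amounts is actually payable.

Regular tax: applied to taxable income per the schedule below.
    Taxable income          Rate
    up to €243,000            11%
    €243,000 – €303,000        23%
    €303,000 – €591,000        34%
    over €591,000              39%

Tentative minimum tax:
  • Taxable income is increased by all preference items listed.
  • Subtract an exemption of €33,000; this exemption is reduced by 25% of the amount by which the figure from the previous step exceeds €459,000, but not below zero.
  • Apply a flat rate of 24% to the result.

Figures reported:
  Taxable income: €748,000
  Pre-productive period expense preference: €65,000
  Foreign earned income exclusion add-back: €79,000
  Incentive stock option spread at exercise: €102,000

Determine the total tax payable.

Regular tax:
  €243,000 × 11% = €26,730
  €60,000 × 23% = €13,800
  €288,000 × 34% = €97,920
  €157,000 × 39% = €61,230
  → €199,680

Tentative minimum tax:
  Adjusted income: €748,000 + €65,000 + €79,000 + €102,000 = €994,000
  Exemption: 25% × (€994,000 − €459,000) = €133,750 ≥ €33,000, so the exemption is fully phased out
  Base: €994,000 − €0 = €994,000
  €994,000 × 24% = €238,560

€238,560 > €199,680, so the tentative minimum tax is the binding amount.

€238,560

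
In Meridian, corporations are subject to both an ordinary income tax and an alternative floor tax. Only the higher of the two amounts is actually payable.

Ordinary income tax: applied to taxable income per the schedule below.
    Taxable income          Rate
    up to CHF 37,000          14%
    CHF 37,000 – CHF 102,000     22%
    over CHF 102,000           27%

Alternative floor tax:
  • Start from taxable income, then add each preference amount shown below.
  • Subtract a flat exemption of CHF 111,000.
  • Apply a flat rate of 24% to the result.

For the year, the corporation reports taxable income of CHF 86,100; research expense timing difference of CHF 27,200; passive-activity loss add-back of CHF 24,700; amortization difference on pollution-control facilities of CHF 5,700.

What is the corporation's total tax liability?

Ordinary income tax:
  CHF 37,000 × 14% = CHF 5,180
  CHF 49,100 × 22% = CHF 10,802
  → CHF 15,982

Alternative floor tax:
  Adjusted income: CHF 86,100 + CHF 27,200 + CHF 24,700 + CHF 5,700 = CHF 143,700
  Less exemption CHF 111,000 → base CHF 32,700
  CHF 32,700 × 24% = CHF 7,848

CHF 15,982 > CHF 7,848, so the ordinary income tax governs.

CHF 15,982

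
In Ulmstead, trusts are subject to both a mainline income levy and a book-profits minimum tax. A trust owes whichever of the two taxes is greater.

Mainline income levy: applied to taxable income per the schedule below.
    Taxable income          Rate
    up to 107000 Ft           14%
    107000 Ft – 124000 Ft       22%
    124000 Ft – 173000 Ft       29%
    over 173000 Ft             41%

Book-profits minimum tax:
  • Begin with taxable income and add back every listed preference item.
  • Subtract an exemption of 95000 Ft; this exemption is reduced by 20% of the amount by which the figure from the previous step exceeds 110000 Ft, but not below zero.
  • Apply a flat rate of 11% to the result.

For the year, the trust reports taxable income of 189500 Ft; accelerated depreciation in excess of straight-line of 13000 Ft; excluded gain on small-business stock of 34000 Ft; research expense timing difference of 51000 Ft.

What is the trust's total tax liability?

Book-profits minimum tax:
  Adjusted income: 189500 Ft + 13000 Ft + 34000 Ft + 51000 Ft = 287500 Ft
  Exemption: 95000 Ft − 20% × (287500 Ft − 110000 Ft) = 95000 Ft − 35500 Ft = 59500 Ft
  Base: 287500 Ft − 59500 Ft = 228000 Ft
  228000 Ft × 11% = 25080 Ft

Mainline income levy:
  107000 Ft × 14% = 14980 Ft
  17000 Ft × 22% = 3740 Ft
  49000 Ft × 29% = 14210 Ft
  16500 Ft × 41% = 6765 Ft
  → 39695 Ft

39695 Ft > 25080 Ft, so the mainline income levy governs.

39695 Ft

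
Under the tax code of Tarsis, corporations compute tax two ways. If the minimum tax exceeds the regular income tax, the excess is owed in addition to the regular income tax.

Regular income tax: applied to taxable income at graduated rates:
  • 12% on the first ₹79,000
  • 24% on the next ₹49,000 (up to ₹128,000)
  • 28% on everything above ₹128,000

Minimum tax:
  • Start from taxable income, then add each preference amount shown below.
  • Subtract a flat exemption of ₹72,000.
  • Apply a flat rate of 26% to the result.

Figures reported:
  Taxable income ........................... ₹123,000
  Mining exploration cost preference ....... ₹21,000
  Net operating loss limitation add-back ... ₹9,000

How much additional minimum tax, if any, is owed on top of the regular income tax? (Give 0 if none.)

Minimum tax:
  Adjusted income: ₹123,000 + ₹21,000 + ₹9,000 = ₹153,000
  Less exemption ₹72,000 → base ₹81,000
  ₹81,000 × 26% = ₹21,060

Regular income tax:
  ₹79,000 × 12% = ₹9,480
  ₹44,000 × 24% = ₹10,560
  → ₹20,040

Excess of minimum tax over regular income tax: ₹21,060 − ₹20,040 = ₹1,020.

₹1,020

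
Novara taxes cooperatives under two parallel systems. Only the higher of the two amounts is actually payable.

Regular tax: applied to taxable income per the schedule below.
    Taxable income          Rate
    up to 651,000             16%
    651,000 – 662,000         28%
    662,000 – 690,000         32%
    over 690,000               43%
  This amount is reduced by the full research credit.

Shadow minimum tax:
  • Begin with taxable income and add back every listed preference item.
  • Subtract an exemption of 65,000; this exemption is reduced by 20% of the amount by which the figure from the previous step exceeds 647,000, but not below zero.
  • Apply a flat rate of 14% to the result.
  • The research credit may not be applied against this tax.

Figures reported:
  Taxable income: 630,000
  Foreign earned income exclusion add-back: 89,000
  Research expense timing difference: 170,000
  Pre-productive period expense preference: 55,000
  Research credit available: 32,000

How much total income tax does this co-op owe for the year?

131,376

Shadow minimum tax:
  Adjusted income: 630,000 + 89,000 + 170,000 + 55,000 = 944,000
  Exemption: 65,000 − 20% × (944,000 − 647,000) = 65,000 − 59,400 = 5,600
  Base: 944,000 − 5,600 = 938,400
  938,400 × 14% = 131,376

Regular tax:
  630,000 × 16% = 100,800
  Less research credit 32,000 → 68,800

131,376 > 68,800, so the shadow minimum tax is the binding amount.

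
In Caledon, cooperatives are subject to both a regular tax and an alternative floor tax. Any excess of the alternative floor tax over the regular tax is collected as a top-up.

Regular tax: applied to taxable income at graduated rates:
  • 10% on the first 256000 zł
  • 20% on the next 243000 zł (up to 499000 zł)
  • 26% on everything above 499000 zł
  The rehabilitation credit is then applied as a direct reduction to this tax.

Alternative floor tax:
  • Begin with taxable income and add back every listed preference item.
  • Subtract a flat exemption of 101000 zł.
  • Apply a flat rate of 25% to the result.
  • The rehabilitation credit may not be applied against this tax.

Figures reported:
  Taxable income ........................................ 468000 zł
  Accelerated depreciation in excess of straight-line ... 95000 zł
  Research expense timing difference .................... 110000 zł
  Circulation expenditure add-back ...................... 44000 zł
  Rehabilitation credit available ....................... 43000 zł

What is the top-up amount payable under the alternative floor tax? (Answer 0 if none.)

Alternative floor tax:
  Adjusted income: 468000 zł + 95000 zł + 110000 zł + 44000 zł = 717000 zł
  Less exemption 101000 zł → base 616000 zł
  616000 zł × 25% = 154000 zł

Regular tax:
  256000 zł × 10% = 25600 zł
  212000 zł × 20% = 42400 zł
  → 68000 zł
  Less rehabilitation credit 43000 zł → 25000 zł

Excess of alternative floor tax over regular tax: 154000 zł − 25000 zł = 129000 zł.

129000 zł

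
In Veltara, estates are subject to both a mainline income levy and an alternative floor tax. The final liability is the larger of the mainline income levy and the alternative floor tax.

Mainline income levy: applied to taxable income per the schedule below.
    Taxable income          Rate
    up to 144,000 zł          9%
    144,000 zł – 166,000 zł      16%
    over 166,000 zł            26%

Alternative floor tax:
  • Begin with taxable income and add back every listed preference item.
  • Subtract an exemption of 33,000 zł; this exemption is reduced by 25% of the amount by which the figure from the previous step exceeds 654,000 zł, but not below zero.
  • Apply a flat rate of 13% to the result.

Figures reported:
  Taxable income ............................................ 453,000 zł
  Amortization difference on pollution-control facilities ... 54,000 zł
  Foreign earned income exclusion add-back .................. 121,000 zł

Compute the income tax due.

Alternative floor tax:
  Adjusted income: 453,000 zł + 54,000 zł + 121,000 zł = 628,000 zł
  Exemption: 628,000 zł ≤ 654,000 zł, so full 33,000 zł applies
  Base: 628,000 zł − 33,000 zł = 595,000 zł
  595,000 zł × 13% = 77,350 zł

Mainline income levy:
  144,000 zł × 9% = 12,960 zł
  22,000 zł × 16% = 3,520 zł
  287,000 zł × 26% = 74,620 zł
  → 91,100 zł

91,100 zł > 77,350 zł, so the mainline income levy governs.

91,100 zł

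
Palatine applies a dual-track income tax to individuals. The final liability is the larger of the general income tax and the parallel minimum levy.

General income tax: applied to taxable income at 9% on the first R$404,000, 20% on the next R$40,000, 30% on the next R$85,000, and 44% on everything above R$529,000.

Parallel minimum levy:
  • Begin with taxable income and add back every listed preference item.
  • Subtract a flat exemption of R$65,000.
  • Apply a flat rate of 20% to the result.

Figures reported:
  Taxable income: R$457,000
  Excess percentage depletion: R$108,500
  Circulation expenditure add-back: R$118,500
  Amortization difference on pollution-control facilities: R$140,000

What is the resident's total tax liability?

R$151,800

Parallel minimum levy:
  Adjusted income: R$457,000 + R$108,500 + R$118,500 + R$140,000 = R$824,000
  Less exemption R$65,000 → base R$759,000
  R$759,000 × 20% = R$151,800

General income tax:
  R$404,000 × 9% = R$36,360
  R$40,000 × 20% = R$8,000
  R$13,000 × 30% = R$3,900
  → R$48,260

R$151,800 > R$48,260, so the parallel minimum levy is the binding amount.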